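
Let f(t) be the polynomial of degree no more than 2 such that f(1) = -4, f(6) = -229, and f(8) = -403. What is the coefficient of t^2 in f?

Write f(t) = at^2 + bt + c. Substituting each data point gives a linear system:
  a + b + c = -4
  36a + 6b + c = -229
  64a + 8b + c = -403
Solving the system yields a = -6, b = -3, c = 5.
So f(t) = -6t^2 - 3t + 5.
The leading coefficient is -6.

-6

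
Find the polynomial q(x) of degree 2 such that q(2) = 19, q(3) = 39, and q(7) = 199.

q(x) = 4x^2 + 3

Using the Lagrange interpolation formula with nodes 2, 3, 7:
  L_0(x) = (x - 3)(x - 7) / 5
  L_1(x) = (x - 2)(x - 7) / -4
  L_2(x) = (x - 2)(x - 3) / 20
Then q(x) = 19·L_0(x) + 39·L_1(x) + 199·L_2(x).
Expanding and collecting terms gives q(x) = 4x² + 3.
Check: q(2) = 19. ✓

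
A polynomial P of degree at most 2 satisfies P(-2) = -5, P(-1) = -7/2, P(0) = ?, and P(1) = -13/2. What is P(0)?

The 3 known points determine the degree-2 polynomial uniquely.
Write P(t) = at^2 + bt + c. Substituting each data point gives a linear system:
  4a - 2b + c = -5
  a - b + c = -7/2
  a + b + c = -13/2
Solving the system yields a = -1, b = -3/2, c = -4.
So P(t) = -t^2 - (3/2)t - 4.
Then P(0) = -4.

-4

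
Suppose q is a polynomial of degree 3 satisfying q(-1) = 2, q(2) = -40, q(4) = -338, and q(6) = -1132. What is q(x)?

q(x) = -5x^3 - 2x^2 + 3x + 2

Write q(x) = ax^3 + bx^2 + cx + d. Substituting each data point gives a linear system:
  -a + b - c + d = 2
  8a + 4b + 2c + d = -40
  64a + 16b + 4c + d = -338
  216a + 36b + 6c + d = -1132
Solving the system yields a = -5, b = -2, c = 3, d = 2.
So q(x) = -5x³ - 2x² + 3x + 2.
Check: q(2) = -40. ✓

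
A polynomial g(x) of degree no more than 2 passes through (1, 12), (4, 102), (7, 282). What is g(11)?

Write g(x) = ax^2 + bx + c. Substituting each data point gives a linear system:
  a + b + c = 12
  16a + 4b + c = 102
  49a + 7b + c = 282
Solving the system yields a = 5, b = 5, c = 2.
So g(x) = 5x^2 + 5x + 2.
Then g(11) = 662.

662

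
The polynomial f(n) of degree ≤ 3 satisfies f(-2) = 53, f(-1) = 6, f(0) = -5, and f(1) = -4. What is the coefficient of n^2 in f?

Write f(n) = an^3 + bn^2 + cn + d. Substituting each data point gives a linear system:
  -8a + 4b - 2c + d = 53
  -a + b - c + d = 6
  d = -5
  a + b + c + d = -4
Solving the system yields a = -4, b = 6, c = -1, d = -5.
So f(n) = -4n³ + 6n² - n - 5.
The coefficient of n^2 is 6.

6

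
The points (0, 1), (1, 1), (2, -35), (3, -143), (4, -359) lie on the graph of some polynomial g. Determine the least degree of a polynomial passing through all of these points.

3

Forward differences of the values at u = 0, 1, 2, 3, 4:
  g  : 1  1  -35  -143  -359
  Δ  : 0  -36  -108  -216
  Δ^2: -36  -72  -108
  Δ^3: -36  -36
  Δ^4: 0
The third differences are constant (-36) and nonzero, while all higher differences vanish, so the minimal degree is 3.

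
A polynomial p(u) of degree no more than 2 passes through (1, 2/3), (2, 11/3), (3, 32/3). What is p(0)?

Forward differences of the values at u = 1, 2, 3:
  p  : 2/3  11/3  32/3
  Δ  : 3  7
  Δ^2: 4
The second differences are constant, confirming degree 2.
Interpolating (Newton forward form) and evaluating at u = 0 gives p(0) = 5/3.

5/3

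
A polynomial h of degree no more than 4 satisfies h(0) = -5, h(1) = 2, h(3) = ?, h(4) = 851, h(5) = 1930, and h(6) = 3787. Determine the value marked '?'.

298

The 5 known points determine the degree-4 polynomial uniquely.
Write h(n) = an^4 + bn^3 + cn^2 + dn + e. Substituting each data point gives a linear system:
  e = -5
  a + b + c + d + e = 2
  256a + 64b + 16c + 4d + e = 851
  625a + 125b + 25c + 5d + e = 1930
  1296a + 216b + 36c + 6d + e = 3787
Solving the system yields a = 2, b = 6, c = -3, d = 2, e = -5.
So h(n) = 2n^4 + 6n^3 - 3n^2 + 2n - 5.
Then h(3) = 298.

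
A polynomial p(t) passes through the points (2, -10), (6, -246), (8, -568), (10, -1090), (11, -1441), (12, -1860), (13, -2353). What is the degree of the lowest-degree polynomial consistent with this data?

3

Divided differences on the nodes 2, 6, 8, 10, 11, 12, 13:
  order 0: -10  -246  -568  -1090  -1441  -1860  -2353
  order 1: -59  -161  -261  -351  -419  -493
  order 2: -17  -25  -30  -34  -37
  order 3: -1  -1  -1  -1
  order 4: 0  0  0
  order 5: 0  0
  order 6: 0
The order-3 divided differences are all -1 (nonzero) and every higher order vanishes, so the data lies on a polynomial of degree exactly 3.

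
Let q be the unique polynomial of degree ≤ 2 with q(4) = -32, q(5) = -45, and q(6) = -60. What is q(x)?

q(x) = -x^2 - 4x

Write q(x) = ax^2 + bx + c. Substituting each data point gives a linear system:
  16a + 4b + c = -32
  25a + 5b + c = -45
  36a + 6b + c = -60
Solving the system yields a = -1, b = -4, c = 0.
So q(x) = -x² - 4x.
Check: q(4) = -32. ✓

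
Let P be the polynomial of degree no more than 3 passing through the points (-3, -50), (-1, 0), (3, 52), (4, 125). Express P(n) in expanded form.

P(n) = 2n^3 - n + 1

Write P(n) = an^3 + bn^2 + cn + d. Substituting each data point gives a linear system:
  -27a + 9b - 3c + d = -50
  -a + b - c + d = 0
  27a + 9b + 3c + d = 52
  64a + 16b + 4c + d = 125
Solving the system yields a = 2, b = 0, c = -1, d = 1.
So P(n) = 2n^3 - n + 1.
Check: P(-1) = 0. ✓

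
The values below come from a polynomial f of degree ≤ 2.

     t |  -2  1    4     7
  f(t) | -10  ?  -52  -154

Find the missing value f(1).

-4

On equispaced nodes a degree-2 polynomial has vanishing third forward difference, so
  - f(-2) + 3·f(1) - 3·f(4) + f(7) = 0.
Substituting the known values and solving for f(1):
  3·f(1) = -12
  f(1) = -4.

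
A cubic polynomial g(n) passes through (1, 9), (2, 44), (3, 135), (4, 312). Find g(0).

Using the Lagrange interpolation formula with nodes 1, 2, 3, 4:
  L_0(n) = (n - 2)(n - 3)(n - 4) / -6
  L_1(n) = (n - 1)(n - 3)(n - 4) / 2
  L_2(n) = (n - 1)(n - 2)(n - 4) / -2
  L_3(n) = (n - 1)(n - 2)(n - 3) / 6
Then g(n) = 9·L_0(n) + 44·L_1(n) + 135·L_2(n) + 312·L_3(n).
Expanding and collecting terms gives g(n) = 5n³ - 2n² + 6n.
Evaluating at n = 0: g(0) = 0.

0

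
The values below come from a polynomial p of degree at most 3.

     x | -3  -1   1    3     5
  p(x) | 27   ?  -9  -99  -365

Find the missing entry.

The 4 known points determine the degree-3 polynomial uniquely.
Write p(x) = ax^3 + bx^2 + cx + d. Substituting each data point gives a linear system:
  -27a + 9b - 3c + d = 27
  a + b + c + d = -9
  27a + 9b + 3c + d = -99
  125a + 25b + 5c + d = -365
Solving the system yields a = -2, b = -4, c = -3, d = 0.
So p(x) = -2x^3 - 4x^2 - 3x.
Then p(-1) = 1.

1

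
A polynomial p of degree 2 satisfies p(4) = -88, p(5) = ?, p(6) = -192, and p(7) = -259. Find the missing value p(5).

-135

On equispaced nodes a degree-2 polynomial has vanishing third forward difference, so
  - p(4) + 3·p(5) - 3·p(6) + p(7) = 0.
Substituting the known values and solving for p(5):
  3·p(5) = -405
  p(5) = -135.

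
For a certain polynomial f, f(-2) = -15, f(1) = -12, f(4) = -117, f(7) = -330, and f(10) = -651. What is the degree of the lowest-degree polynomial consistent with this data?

2

Forward differences of the values at u = -2, 1, 4, 7, 10:
  f  : -15  -12  -117  -330  -651
  Δ  : 3  -105  -213  -321
  Δ^2: -108  -108  -108
  Δ^3: 0  0
  Δ^4: 0
The second differences are constant (-108) and nonzero, while all higher differences vanish, so the minimal degree is 2.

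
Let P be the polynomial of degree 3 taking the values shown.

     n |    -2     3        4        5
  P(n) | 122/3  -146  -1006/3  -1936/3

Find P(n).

Write P(n) = an^3 + bn^2 + cn + d. Substituting each data point gives a linear system:
  -8a + 4b - 2c + d = 122/3
  27a + 9b + 3c + d = -146
  64a + 16b + 4c + d = -1006/3
  125a + 25b + 5c + d = -1936/3
Solving the system yields a = -5, b = -1/3, c = -2, d = -2.
So P(n) = -5n³ - (1/3)n² - 2n - 2.
Check: P(3) = -146. ✓

P(n) = -5n^3 - (1/3)n^2 - 2n - 2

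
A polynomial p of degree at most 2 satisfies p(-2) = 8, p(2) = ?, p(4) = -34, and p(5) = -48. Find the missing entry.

The 3 known points determine the degree-2 polynomial uniquely.
Write p(x) = ax^2 + bx + c. Substituting each data point gives a linear system:
  4a - 2b + c = 8
  16a + 4b + c = -34
  25a + 5b + c = -48
Solving the system yields a = -1, b = -5, c = 2.
So p(x) = -x^2 - 5x + 2.
Then p(2) = -12.

-12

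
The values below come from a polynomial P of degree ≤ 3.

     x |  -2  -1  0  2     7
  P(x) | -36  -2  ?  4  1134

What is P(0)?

The 4 known points determine the degree-3 polynomial uniquely.
Write P(x) = ax^3 + bx^2 + cx + d. Substituting each data point gives a linear system:
  -8a + 4b - 2c + d = -36
  -a + b - c + d = -2
  8a + 4b + 2c + d = 4
  343a + 49b + 7c + d = 1134
Solving the system yields a = 4, b = -4, c = -6, d = 0.
So P(x) = 4x^3 - 4x^2 - 6x.
Then P(0) = 0.

0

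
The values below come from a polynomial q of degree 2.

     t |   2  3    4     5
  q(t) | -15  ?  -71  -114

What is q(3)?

-38

The 3 known points determine the degree-2 polynomial uniquely.
Write q(t) = at^2 + bt + c. Substituting each data point gives a linear system:
  4a + 2b + c = -15
  16a + 4b + c = -71
  25a + 5b + c = -114
Solving the system yields a = -5, b = 2, c = 1.
So q(t) = -5t^2 + 2t + 1.
Then q(3) = -38.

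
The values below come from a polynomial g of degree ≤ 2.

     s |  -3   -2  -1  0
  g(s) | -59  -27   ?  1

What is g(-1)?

The 3 known points determine the degree-2 polynomial uniquely.
Write g(s) = as^2 + bs + c. Substituting each data point gives a linear system:
  9a - 3b + c = -59
  4a - 2b + c = -27
  c = 1
Solving the system yields a = -6, b = 2, c = 1.
So g(s) = -6s² + 2s + 1.
Then g(-1) = -7.

-7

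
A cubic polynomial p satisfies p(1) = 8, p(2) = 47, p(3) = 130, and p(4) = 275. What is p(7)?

1262

Forward differences of the values at s = 1, 2, 3, 4:
  p  : 8  47  130  275
  Δ  : 39  83  145
  Δ^2: 44  62
  Δ^3: 18
The third differences are constant, confirming degree 3.
Interpolating (Newton forward form) and evaluating at s = 7 gives p(7) = 1262.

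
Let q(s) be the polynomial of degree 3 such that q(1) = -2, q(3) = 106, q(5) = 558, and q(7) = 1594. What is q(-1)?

Forward differences of the values at s = 1, 3, 5, 7:
  q  : -2  106  558  1594
  Δ  : 108  452  1036
  Δ^2: 344  584
  Δ^3: 240
The third differences are constant, confirming degree 3.
Interpolating (Newton forward form) and evaluating at s = -1 gives q(-1) = -6.

-6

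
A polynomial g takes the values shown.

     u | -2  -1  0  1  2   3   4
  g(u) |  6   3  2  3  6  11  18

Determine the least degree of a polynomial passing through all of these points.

2

Forward differences of the values at u = -2, -1, 0, 1, 2, 3, 4:
  g  : 6  3  2  3  6  11  18
  Δ  : -3  -1  1  3  5  7
  Δ^2: 2  2  2  2  2
  Δ^3: 0  0  0  0
  Δ^4: 0  0  0
  Δ^5: 0  0
  Δ^6: 0
The second differences are constant (2) and nonzero, while all higher differences vanish, so the minimal degree is 2.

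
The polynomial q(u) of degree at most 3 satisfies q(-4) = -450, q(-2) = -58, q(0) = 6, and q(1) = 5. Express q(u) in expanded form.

Using the Lagrange interpolation formula with nodes -4, -2, 0, 1:
  L_0(u) = (u + 2)u(u - 1) / -40
  L_1(u) = (u + 4)u(u - 1) / 12
  L_2(u) = (u + 4)(u + 2)(u - 1) / -8
  L_3(u) = (u + 4)(u + 2)u / 15
Then q(u) = -450·L_0(u) - 58·L_1(u) + 6·L_2(u) + 5·L_3(u).
Expanding and collecting terms gives q(u) = 6u³ - 5u² - 2u + 6.
Check: q(0) = 6. ✓

q(u) = 6u^3 - 5u^2 - 2u + 6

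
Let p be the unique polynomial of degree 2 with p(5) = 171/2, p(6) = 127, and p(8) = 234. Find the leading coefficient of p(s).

Write p(s) = as^2 + bs + c. Substituting each data point gives a linear system:
  25a + 5b + c = 171/2
  36a + 6b + c = 127
  64a + 8b + c = 234
Solving the system yields a = 4, b = -5/2, c = -2.
So p(s) = 4s² - (5/2)s - 2.
The leading coefficient is 4.

4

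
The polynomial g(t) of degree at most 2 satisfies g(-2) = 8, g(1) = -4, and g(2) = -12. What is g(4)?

Using the Lagrange interpolation formula with nodes -2, 1, 2:
  L_0(t) = (t - 1)(t - 2) / 12
  L_1(t) = (t + 2)(t - 2) / -3
  L_2(t) = (t + 2)(t - 1) / 4
Then g(t) = 8·L_0(t) - 4·L_1(t) - 12·L_2(t).
Expanding and collecting terms gives g(t) = -t^2 - 5t + 2.
Evaluating at t = 4: g(4) = -34.

-34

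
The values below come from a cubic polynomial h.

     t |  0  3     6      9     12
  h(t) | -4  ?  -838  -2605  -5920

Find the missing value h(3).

The 4 known points determine the degree-3 polynomial uniquely.
Write h(t) = at^3 + bt^2 + ct + d. Substituting each data point gives a linear system:
  d = -4
  216a + 36b + 6c + d = -838
  729a + 81b + 9c + d = -2605
  1728a + 144b + 12c + d = -5920
Solving the system yields a = -3, b = -5, c = -1, d = -4.
So h(t) = -3t³ - 5t² - t - 4.
Then h(3) = -133.

-133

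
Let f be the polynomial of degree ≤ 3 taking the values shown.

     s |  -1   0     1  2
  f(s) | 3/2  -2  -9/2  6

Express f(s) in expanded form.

Write f(s) = as^3 + bs^2 + cs + d. Substituting each data point gives a linear system:
  -a + b - c + d = 3/2
  d = -2
  a + b + c + d = -9/2
  8a + 4b + 2c + d = 6
Solving the system yields a = 2, b = 1/2, c = -5, d = -2.
So f(s) = 2s^3 + (1/2)s^2 - 5s - 2.
Check: f(0) = -2. ✓

f(s) = 2s^3 + (1/2)s^2 - 5s - 2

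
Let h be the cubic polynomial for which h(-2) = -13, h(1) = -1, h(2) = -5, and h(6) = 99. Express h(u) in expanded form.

h(u) = u^3 - 3u^2 - 2u + 3

Write h(u) = au^3 + bu^2 + cu + d. Substituting each data point gives a linear system:
  -8a + 4b - 2c + d = -13
  a + b + c + d = -1
  8a + 4b + 2c + d = -5
  216a + 36b + 6c + d = 99
Solving the system yields a = 1, b = -3, c = -2, d = 3.
So h(u) = u³ - 3u² - 2u + 3.
Check: h(-2) = -13. ✓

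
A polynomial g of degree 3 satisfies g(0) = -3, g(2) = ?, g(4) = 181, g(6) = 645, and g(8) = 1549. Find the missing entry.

13

On equispaced nodes a degree-3 polynomial has vanishing fourth forward difference, so
  g(0) - 4·g(2) + 6·g(4) - 4·g(6) + g(8) = 0.
Substituting the known values and solving for g(2):
  -4·g(2) = -52
  g(2) = 13.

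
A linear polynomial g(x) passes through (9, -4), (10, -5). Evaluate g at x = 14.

-9

Write g(x) = ax + b. Substituting each data point gives a linear system:
  9a + b = -4
  10a + b = -5
Solving the system yields a = -1, b = 5.
So g(x) = -x + 5.
Then g(14) = -9.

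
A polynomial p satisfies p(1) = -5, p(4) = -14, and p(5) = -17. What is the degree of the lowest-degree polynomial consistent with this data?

1

Divided differences on the nodes 1, 4, 5:
  order 0: -5  -14  -17
  order 1: -3  -3
  order 2: 0
The order-1 divided differences are all -3 (nonzero) and every higher order vanishes, so the data lies on a polynomial of degree exactly 1.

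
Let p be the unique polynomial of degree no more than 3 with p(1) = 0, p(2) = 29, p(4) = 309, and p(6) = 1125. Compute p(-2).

-75

Using the Lagrange interpolation formula with nodes 1, 2, 4, 6:
  L_0(x) = (x - 2)(x - 4)(x - 6) / -15
  L_1(x) = (x - 1)(x - 4)(x - 6) / 8
  L_2(x) = (x - 1)(x - 2)(x - 6) / -12
  L_3(x) = (x - 1)(x - 2)(x - 4) / 40
Then p(x) = 0·L_0(x) + 29·L_1(x) + 309·L_2(x) + 1125·L_3(x).
Expanding and collecting terms gives p(x) = 6x^3 - 5x^2 + 2x - 3.
Evaluating at x = -2: p(-2) = -75.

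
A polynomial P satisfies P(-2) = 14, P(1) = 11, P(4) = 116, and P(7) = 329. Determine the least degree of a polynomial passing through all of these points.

Forward differences of the values at t = -2, 1, 4, 7:
  P  : 14  11  116  329
  Δ  : -3  105  213
  Δ^2: 108  108
  Δ^3: 0
The second differences are constant (108) and nonzero, while all higher differences vanish, so the minimal degree is 2.

2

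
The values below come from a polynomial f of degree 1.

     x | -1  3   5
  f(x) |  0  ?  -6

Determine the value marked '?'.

The 2 known points determine the degree-1 polynomial uniquely.
Write f(x) = ax + b. Substituting each data point gives a linear system:
  -a + b = 0
  5a + b = -6
Solving the system yields a = -1, b = -1.
So f(x) = -x - 1.
Then f(3) = -4.

-4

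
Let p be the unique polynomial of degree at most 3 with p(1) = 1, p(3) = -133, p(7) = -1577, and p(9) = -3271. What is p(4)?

Write p(u) = au^3 + bu^2 + cu + d. Substituting each data point gives a linear system:
  a + b + c + d = 1
  27a + 9b + 3c + d = -133
  343a + 49b + 7c + d = -1577
  729a + 81b + 9c + d = -3271
Solving the system yields a = -4, b = -5, c = 5, d = 5.
So p(u) = -4u³ - 5u² + 5u + 5.
Then p(4) = -311.

-311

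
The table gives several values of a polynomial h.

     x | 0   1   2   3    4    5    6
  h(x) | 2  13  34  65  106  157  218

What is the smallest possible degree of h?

Forward differences of the values at x = 0, 1, 2, 3, 4, 5, 6:
  h  : 2  13  34  65  106  157  218
  Δ  : 11  21  31  41  51  61
  Δ^2: 10  10  10  10  10
  Δ^3: 0  0  0  0
  Δ^4: 0  0  0
  Δ^5: 0  0
  Δ^6: 0
The second differences are constant (10) and nonzero, while all higher differences vanish, so the minimal degree is 2.

2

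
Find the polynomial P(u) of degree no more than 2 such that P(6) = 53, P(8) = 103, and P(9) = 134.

P(u) = 2u^2 - 3u - 1

Write P(u) = au^2 + bu + c. Substituting each data point gives a linear system:
  36a + 6b + c = 53
  64a + 8b + c = 103
  81a + 9b + c = 134
Solving the system yields a = 2, b = -3, c = -1.
So P(u) = 2u^2 - 3u - 1.
Check: P(8) = 103. ✓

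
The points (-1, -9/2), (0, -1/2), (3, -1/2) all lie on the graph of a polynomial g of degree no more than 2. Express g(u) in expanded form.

g(u) = -u^2 + 3u - 1/2

Write g(u) = au^2 + bu + c. Substituting each data point gives a linear system:
  a - b + c = -9/2
  c = -1/2
  9a + 3b + c = -1/2
Solving the system yields a = -1, b = 3, c = -1/2.
So g(u) = -u^2 + 3u - 1/2.
Check: g(-1) = -9/2. ✓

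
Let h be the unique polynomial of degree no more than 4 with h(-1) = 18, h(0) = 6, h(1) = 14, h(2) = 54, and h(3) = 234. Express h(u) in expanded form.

Write h(u) = au^4 + bu^3 + cu^2 + du + e. Substituting each data point gives a linear system:
  a - b + c - d + e = 18
  e = 6
  a + b + c + d + e = 14
  16a + 8b + 4c + 2d + e = 54
  81a + 27b + 9c + 3d + e = 234
Solving the system yields a = 4, b = -6, c = 6, d = 4, e = 6.
So h(u) = 4u⁴ - 6u³ + 6u² + 4u + 6.
Check: h(0) = 6. ✓

h(u) = 4u^4 - 6u^3 + 6u^2 + 4u + 6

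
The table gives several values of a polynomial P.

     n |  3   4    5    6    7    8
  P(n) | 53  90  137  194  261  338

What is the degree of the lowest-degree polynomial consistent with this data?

2

Forward differences of the values at n = 3, 4, 5, 6, 7, 8:
  P  : 53  90  137  194  261  338
  Δ  : 37  47  57  67  77
  Δ^2: 10  10  10  10
  Δ^3: 0  0  0
  Δ^4: 0  0
  Δ^5: 0
The second differences are constant (10) and nonzero, while all higher differences vanish, so the minimal degree is 2.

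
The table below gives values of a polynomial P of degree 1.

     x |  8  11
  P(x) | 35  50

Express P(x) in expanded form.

P(x) = 5x - 5

Write P(x) = ax + b. Substituting each data point gives a linear system:
  8a + b = 35
  11a + b = 50
Solving the system yields a = 5, b = -5.
So P(x) = 5x - 5.
Check: P(11) = 50. ✓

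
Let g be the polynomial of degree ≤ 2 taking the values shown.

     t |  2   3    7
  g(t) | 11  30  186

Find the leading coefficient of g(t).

4

Write g(t) = at^2 + bt + c. Substituting each data point gives a linear system:
  4a + 2b + c = 11
  9a + 3b + c = 30
  49a + 7b + c = 186
Solving the system yields a = 4, b = -1, c = -3.
So g(t) = 4t² - t - 3.
The leading coefficient is 4.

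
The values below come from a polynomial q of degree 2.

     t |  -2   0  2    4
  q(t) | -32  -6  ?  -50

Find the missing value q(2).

-12

The 3 known points determine the degree-2 polynomial uniquely.
Write q(t) = at^2 + bt + c. Substituting each data point gives a linear system:
  4a - 2b + c = -32
  c = -6
  16a + 4b + c = -50
Solving the system yields a = -4, b = 5, c = -6.
So q(t) = -4t^2 + 5t - 6.
Then q(2) = -12.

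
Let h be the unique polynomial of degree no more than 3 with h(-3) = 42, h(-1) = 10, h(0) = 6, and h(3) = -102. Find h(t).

Using the Lagrange interpolation formula with nodes -3, -1, 0, 3:
  L_0(t) = (t + 1)t(t - 3) / -36
  L_1(t) = (t + 3)t(t - 3) / 8
  L_2(t) = (t + 3)(t + 1)(t - 3) / -9
  L_3(t) = (t + 3)(t + 1)t / 72
Then h(t) = 42·L_0(t) + 10·L_1(t) + 6·L_2(t) - 102·L_3(t).
Expanding and collecting terms gives h(t) = -2t³ - 4t² - 6t + 6.
Check: h(0) = 6. ✓

h(t) = -2t^3 - 4t^2 - 6t + 6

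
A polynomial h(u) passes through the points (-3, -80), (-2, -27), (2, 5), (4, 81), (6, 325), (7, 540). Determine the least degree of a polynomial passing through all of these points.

Divided differences on the nodes -3, -2, 2, 4, 6, 7:
  order 0: -80  -27  5  81  325  540
  order 1: 53  8  38  122  215
  order 2: -9  5  21  31
  order 3: 2  2  2
  order 4: 0  0
  order 5: 0
The order-3 divided differences are all 2 (nonzero) and every higher order vanishes, so the data lies on a polynomial of degree exactly 3.

3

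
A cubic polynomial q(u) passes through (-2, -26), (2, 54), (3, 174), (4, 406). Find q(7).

2134

Using the Lagrange interpolation formula with nodes -2, 2, 3, 4:
  L_0(u) = (u - 2)(u - 3)(u - 4) / -120
  L_1(u) = (u + 2)(u - 3)(u - 4) / 8
  L_2(u) = (u + 2)(u - 2)(u - 4) / -5
  L_3(u) = (u + 2)(u - 2)(u - 3) / 12
Then q(u) = -26·L_0(u) + 54·L_1(u) + 174·L_2(u) + 406·L_3(u).
Expanding and collecting terms gives q(u) = 6u^3 + 2u^2 - 4u + 6.
Evaluating at u = 7: q(7) = 2134.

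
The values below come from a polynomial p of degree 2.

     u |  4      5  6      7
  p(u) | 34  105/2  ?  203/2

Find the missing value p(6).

On equispaced nodes a degree-2 polynomial has vanishing third forward difference, so
  - p(4) + 3·p(5) - 3·p(6) + p(7) = 0.
Substituting the known values and solving for p(6):
  -3·p(6) = -225
  p(6) = 75.

75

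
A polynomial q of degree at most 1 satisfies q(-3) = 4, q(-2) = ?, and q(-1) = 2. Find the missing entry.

3

The 2 known points determine the degree-1 polynomial uniquely.
Write q(n) = an + b. Substituting each data point gives a linear system:
  -3a + b = 4
  -a + b = 2
Solving the system yields a = -1, b = 1.
So q(n) = -n + 1.
Then q(-2) = 3.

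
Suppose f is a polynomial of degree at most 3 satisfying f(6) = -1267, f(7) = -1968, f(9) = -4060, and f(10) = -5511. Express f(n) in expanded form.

f(n) = -5n^3 - 5n^2 - n - 1

Using the Lagrange interpolation formula with nodes 6, 7, 9, 10:
  L_0(n) = (n - 7)(n - 9)(n - 10) / -12
  L_1(n) = (n - 6)(n - 9)(n - 10) / 6
  L_2(n) = (n - 6)(n - 7)(n - 10) / -6
  L_3(n) = (n - 6)(n - 7)(n - 9) / 12
Then f(n) = -1267·L_0(n) - 1968·L_1(n) - 4060·L_2(n) - 5511·L_3(n).
Expanding and collecting terms gives f(n) = -5n^3 - 5n^2 - n - 1.
Check: f(6) = -1267. ✓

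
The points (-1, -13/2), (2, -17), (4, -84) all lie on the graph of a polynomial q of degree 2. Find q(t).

Write q(t) = at^2 + bt + c. Substituting each data point gives a linear system:
  a - b + c = -13/2
  4a + 2b + c = -17
  16a + 4b + c = -84
Solving the system yields a = -6, b = 5/2, c = 2.
So q(t) = -6t^2 + (5/2)t + 2.
Check: q(-1) = -13/2. ✓

q(t) = -6t^2 + (5/2)t + 2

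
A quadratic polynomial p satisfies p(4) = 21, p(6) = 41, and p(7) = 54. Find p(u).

Write p(u) = au^2 + bu + c. Substituting each data point gives a linear system:
  16a + 4b + c = 21
  36a + 6b + c = 41
  49a + 7b + c = 54
Solving the system yields a = 1, b = 0, c = 5.
So p(u) = u² + 5.
Check: p(6) = 41. ✓

p(u) = u^2 + 5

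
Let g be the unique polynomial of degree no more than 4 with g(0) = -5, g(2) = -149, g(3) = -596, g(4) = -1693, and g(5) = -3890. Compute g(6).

-7757

Using the Lagrange interpolation formula with nodes 0, 2, 3, 4, 5:
  L_0(n) = (n - 2)(n - 3)(n - 4)(n - 5) / 120
  L_1(n) = n(n - 3)(n - 4)(n - 5) / -12
  L_2(n) = n(n - 2)(n - 4)(n - 5) / 6
  L_3(n) = n(n - 2)(n - 3)(n - 5) / -8
  L_4(n) = n(n - 2)(n - 3)(n - 4) / 30
Then g(n) = -5·L_0(n) - 149·L_1(n) - 596·L_2(n) - 1693·L_3(n) - 3890·L_4(n).
Expanding and collecting terms gives g(n) = -5n^4 - 5n^3 - 5n^2 - 2n - 5.
Evaluating at n = 6: g(6) = -7757.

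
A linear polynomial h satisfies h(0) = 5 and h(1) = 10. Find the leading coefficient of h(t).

5

Write h(t) = at + b. Substituting each data point gives a linear system:
  b = 5
  a + b = 10
Solving the system yields a = 5, b = 5.
So h(t) = 5t + 5.
The leading coefficient is 5.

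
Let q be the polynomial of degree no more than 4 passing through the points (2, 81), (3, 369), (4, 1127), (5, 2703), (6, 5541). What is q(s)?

Write q(s) = as^4 + bs^3 + cs^2 + ds + e. Substituting each data point gives a linear system:
  16a + 8b + 4c + 2d + e = 81
  81a + 27b + 9c + 3d + e = 369
  256a + 64b + 16c + 4d + e = 1127
  625a + 125b + 25c + 5d + e = 2703
  1296a + 216b + 36c + 6d + e = 5541
Solving the system yields a = 4, b = 2, c = -3, d = 5, e = 3.
So q(s) = 4s⁴ + 2s³ - 3s² + 5s + 3.
Check: q(4) = 1127. ✓

q(s) = 4s^4 + 2s^3 - 3s^2 + 5s + 3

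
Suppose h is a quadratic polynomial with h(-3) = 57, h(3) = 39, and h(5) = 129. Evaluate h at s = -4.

102

Write h(s) = as^2 + bs + c. Substituting each data point gives a linear system:
  9a - 3b + c = 57
  9a + 3b + c = 39
  25a + 5b + c = 129
Solving the system yields a = 6, b = -3, c = -6.
So h(s) = 6s² - 3s - 6.
Then h(-4) = 102.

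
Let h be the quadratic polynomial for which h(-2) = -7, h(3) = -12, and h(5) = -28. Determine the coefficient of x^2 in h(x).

-1

Write h(x) = ax^2 + bx + c. Substituting each data point gives a linear system:
  4a - 2b + c = -7
  9a + 3b + c = -12
  25a + 5b + c = -28
Solving the system yields a = -1, b = 0, c = -3.
So h(x) = -x^2 - 3.
The leading coefficient is -1.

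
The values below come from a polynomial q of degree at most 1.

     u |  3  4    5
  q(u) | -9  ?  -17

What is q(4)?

On equispaced nodes a degree-1 polynomial has vanishing second forward difference, so
  q(3) - 2·q(4) + q(5) = 0.
Substituting the known values and solving for q(4):
  -2·q(4) = 26
  q(4) = -13.

-13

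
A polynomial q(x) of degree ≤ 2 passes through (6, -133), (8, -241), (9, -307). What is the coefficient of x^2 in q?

-4

Write q(x) = ax^2 + bx + c. Substituting each data point gives a linear system:
  36a + 6b + c = -133
  64a + 8b + c = -241
  81a + 9b + c = -307
Solving the system yields a = -4, b = 2, c = -1.
So q(x) = -4x^2 + 2x - 1.
The leading coefficient is -4.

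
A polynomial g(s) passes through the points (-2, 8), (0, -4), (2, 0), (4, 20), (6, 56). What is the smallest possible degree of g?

Forward differences of the values at s = -2, 0, 2, 4, 6:
  g  : 8  -4  0  20  56
  Δ  : -12  4  20  36
  Δ^2: 16  16  16
  Δ^3: 0  0
  Δ^4: 0
The second differences are constant (16) and nonzero, while all higher differences vanish, so the minimal degree is 2.

2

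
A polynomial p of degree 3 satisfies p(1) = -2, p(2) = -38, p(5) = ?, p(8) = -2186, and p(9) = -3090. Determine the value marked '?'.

-554

The 4 known points determine the degree-3 polynomial uniquely.
Write p(s) = as^3 + bs^2 + cs + d. Substituting each data point gives a linear system:
  a + b + c + d = -2
  8a + 4b + 2c + d = -38
  512a + 64b + 8c + d = -2186
  729a + 81b + 9c + d = -3090
Solving the system yields a = -4, b = -2, c = -2, d = 6.
So p(s) = -4s³ - 2s² - 2s + 6.
Then p(5) = -554.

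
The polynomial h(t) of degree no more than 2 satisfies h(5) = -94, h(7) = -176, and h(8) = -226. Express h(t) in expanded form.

h(t) = -3t^2 - 5t + 6

Using the Lagrange interpolation formula with nodes 5, 7, 8:
  L_0(t) = (t - 7)(t - 8) / 6
  L_1(t) = (t - 5)(t - 8) / -2
  L_2(t) = (t - 5)(t - 7) / 3
Then h(t) = -94·L_0(t) - 176·L_1(t) - 226·L_2(t).
Expanding and collecting terms gives h(t) = -3t² - 5t + 6.
Check: h(5) = -94. ✓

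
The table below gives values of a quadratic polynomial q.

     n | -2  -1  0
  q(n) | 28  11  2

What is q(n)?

Write q(n) = an^2 + bn + c. Substituting each data point gives a linear system:
  4a - 2b + c = 28
  a - b + c = 11
  c = 2
Solving the system yields a = 4, b = -5, c = 2.
So q(n) = 4n^2 - 5n + 2.
Check: q(0) = 2. ✓

q(n) = 4n^2 - 5n + 2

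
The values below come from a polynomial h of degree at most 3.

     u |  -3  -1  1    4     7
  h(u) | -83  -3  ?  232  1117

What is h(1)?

The 4 known points determine the degree-3 polynomial uniquely.
Write h(u) = au^3 + bu^2 + cu + d. Substituting each data point gives a linear system:
  -27a + 9b - 3c + d = -83
  -a + b - c + d = -3
  64a + 16b + 4c + d = 232
  343a + 49b + 7c + d = 1117
Solving the system yields a = 3, b = 1, c = 5, d = 4.
So h(u) = 3u^3 + u^2 + 5u + 4.
Then h(1) = 13.

13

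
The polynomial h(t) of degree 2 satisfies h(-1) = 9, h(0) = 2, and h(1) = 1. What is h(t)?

Using the Lagrange interpolation formula with nodes -1, 0, 1:
  L_0(t) = t(t - 1) / 2
  L_1(t) = (t + 1)(t - 1) / -1
  L_2(t) = (t + 1)t / 2
Then h(t) = 9·L_0(t) + 2·L_1(t) + 1·L_2(t).
Expanding and collecting terms gives h(t) = 3t^2 - 4t + 2.
Check: h(0) = 2. ✓

h(t) = 3t^2 - 4t + 2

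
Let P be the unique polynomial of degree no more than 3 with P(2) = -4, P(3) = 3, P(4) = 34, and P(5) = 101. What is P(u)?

Write P(u) = au^3 + bu^2 + cu + d. Substituting each data point gives a linear system:
  8a + 4b + 2c + d = -4
  27a + 9b + 3c + d = 3
  64a + 16b + 4c + d = 34
  125a + 25b + 5c + d = 101
Solving the system yields a = 2, b = -6, c = -1, d = 6.
So P(u) = 2u³ - 6u² - u + 6.
Check: P(3) = 3. ✓

P(u) = 2u^3 - 6u^2 - u + 6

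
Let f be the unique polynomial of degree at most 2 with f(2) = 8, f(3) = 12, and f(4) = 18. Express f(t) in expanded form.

Write f(t) = at^2 + bt + c. Substituting each data point gives a linear system:
  4a + 2b + c = 8
  9a + 3b + c = 12
  16a + 4b + c = 18
Solving the system yields a = 1, b = -1, c = 6.
So f(t) = t² - t + 6.
Check: f(3) = 12. ✓

f(t) = t^2 - t + 6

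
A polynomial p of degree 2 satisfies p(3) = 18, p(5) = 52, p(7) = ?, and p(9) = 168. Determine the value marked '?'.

The 3 known points determine the degree-2 polynomial uniquely.
Write p(u) = au^2 + bu + c. Substituting each data point gives a linear system:
  9a + 3b + c = 18
  25a + 5b + c = 52
  81a + 9b + c = 168
Solving the system yields a = 2, b = 1, c = -3.
So p(u) = 2u² + u - 3.
Then p(7) = 102.

102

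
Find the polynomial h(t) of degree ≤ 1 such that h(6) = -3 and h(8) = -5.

Using the Lagrange interpolation formula with nodes 6, 8:
  L_0(t) = (t - 8) / -2
  L_1(t) = (t - 6) / 2
Then h(t) = -3·L_0(t) - 5·L_1(t).
Expanding and collecting terms gives h(t) = -t + 3.
Check: h(8) = -5. ✓

h(t) = -t + 3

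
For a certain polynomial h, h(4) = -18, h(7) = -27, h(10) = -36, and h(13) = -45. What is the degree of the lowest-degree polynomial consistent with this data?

1

Forward differences of the values at u = 4, 7, 10, 13:
  h  : -18  -27  -36  -45
  Δ  : -9  -9  -9
  Δ^2: 0  0
  Δ^3: 0
The first differences are constant (-9) and nonzero, while all higher differences vanish, so the minimal degree is 1.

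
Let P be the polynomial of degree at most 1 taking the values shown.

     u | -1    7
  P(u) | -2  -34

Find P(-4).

10

Using the Lagrange interpolation formula with nodes -1, 7:
  L_0(u) = (u - 7) / -8
  L_1(u) = (u + 1) / 8
Then P(u) = -2·L_0(u) - 34·L_1(u).
Expanding and collecting terms gives P(u) = -4u - 6.
Evaluating at u = -4: P(-4) = 10.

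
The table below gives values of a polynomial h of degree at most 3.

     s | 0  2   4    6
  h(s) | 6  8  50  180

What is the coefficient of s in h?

-1

Write h(s) = as^3 + bs^2 + cs + d. Substituting each data point gives a linear system:
  d = 6
  8a + 4b + 2c + d = 8
  64a + 16b + 4c + d = 50
  216a + 36b + 6c + d = 180
Solving the system yields a = 1, b = -1, c = -1, d = 6.
So h(s) = s^3 - s^2 - s + 6.
The coefficient of s is -1.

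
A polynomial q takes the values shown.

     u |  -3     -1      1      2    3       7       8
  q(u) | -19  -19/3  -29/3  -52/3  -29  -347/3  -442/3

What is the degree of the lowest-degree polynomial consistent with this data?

2

Divided differences on the nodes -3, -1, 1, 2, 3, 7, 8:
  order 0: -19  -19/3  -29/3  -52/3  -29  -347/3  -442/3
  order 1: 19/3  -5/3  -23/3  -35/3  -65/3  -95/3
  order 2: -2  -2  -2  -2  -2
  order 3: 0  0  0  0
  order 4: 0  0  0
  order 5: 0  0
  order 6: 0
The order-2 divided differences are all -2 (nonzero) and every higher order vanishes, so the data lies on a polynomial of degree exactly 2.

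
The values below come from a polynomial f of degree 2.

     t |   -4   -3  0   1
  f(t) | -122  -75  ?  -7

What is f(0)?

The 3 known points determine the degree-2 polynomial uniquely.
Write f(t) = at^2 + bt + c. Substituting each data point gives a linear system:
  16a - 4b + c = -122
  9a - 3b + c = -75
  a + b + c = -7
Solving the system yields a = -6, b = 5, c = -6.
So f(t) = -6t^2 + 5t - 6.
Then f(0) = -6.

-6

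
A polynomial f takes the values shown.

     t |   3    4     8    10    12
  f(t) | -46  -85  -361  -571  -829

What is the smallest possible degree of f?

2

Divided differences on the nodes 3, 4, 8, 10, 12:
  order 0: -46  -85  -361  -571  -829
  order 1: -39  -69  -105  -129
  order 2: -6  -6  -6
  order 3: 0  0
  order 4: 0
The order-2 divided differences are all -6 (nonzero) and every higher order vanishes, so the data lies on a polynomial of degree exactly 2.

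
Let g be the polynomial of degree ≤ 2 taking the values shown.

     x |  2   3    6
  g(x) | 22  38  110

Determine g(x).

g(x) = 2x^2 + 6x + 2

Using the Lagrange interpolation formula with nodes 2, 3, 6:
  L_0(x) = (x - 3)(x - 6) / 4
  L_1(x) = (x - 2)(x - 6) / -3
  L_2(x) = (x - 2)(x - 3) / 12
Then g(x) = 22·L_0(x) + 38·L_1(x) + 110·L_2(x).
Expanding and collecting terms gives g(x) = 2x^2 + 6x + 2.
Check: g(2) = 22. ✓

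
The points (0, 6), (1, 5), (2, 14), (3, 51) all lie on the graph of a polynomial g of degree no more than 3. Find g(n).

Write g(n) = an^3 + bn^2 + cn + d. Substituting each data point gives a linear system:
  d = 6
  a + b + c + d = 5
  8a + 4b + 2c + d = 14
  27a + 9b + 3c + d = 51
Solving the system yields a = 3, b = -4, c = 0, d = 6.
So g(n) = 3n^3 - 4n^2 + 6.
Check: g(3) = 51. ✓

g(n) = 3n^3 - 4n^2 + 6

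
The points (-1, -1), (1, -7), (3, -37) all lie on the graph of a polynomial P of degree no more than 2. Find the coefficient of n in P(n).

-3

Write P(n) = an^2 + bn + c. Substituting each data point gives a linear system:
  a - b + c = -1
  a + b + c = -7
  9a + 3b + c = -37
Solving the system yields a = -3, b = -3, c = -1.
So P(n) = -3n^2 - 3n - 1.
The coefficient of n is -3.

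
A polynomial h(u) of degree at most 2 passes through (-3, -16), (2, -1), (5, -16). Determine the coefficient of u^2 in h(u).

-1

Write h(u) = au^2 + bu + c. Substituting each data point gives a linear system:
  9a - 3b + c = -16
  4a + 2b + c = -1
  25a + 5b + c = -16
Solving the system yields a = -1, b = 2, c = -1.
So h(u) = -u² + 2u - 1.
The leading coefficient is -1.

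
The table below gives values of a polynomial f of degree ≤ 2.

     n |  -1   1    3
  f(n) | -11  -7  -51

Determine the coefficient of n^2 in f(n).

-6

Write f(n) = an^2 + bn + c. Substituting each data point gives a linear system:
  a - b + c = -11
  a + b + c = -7
  9a + 3b + c = -51
Solving the system yields a = -6, b = 2, c = -3.
So f(n) = -6n^2 + 2n - 3.
The leading coefficient is -6.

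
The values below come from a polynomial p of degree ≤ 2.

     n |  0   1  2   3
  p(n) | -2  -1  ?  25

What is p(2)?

8

The 3 known points determine the degree-2 polynomial uniquely.
Write p(n) = an^2 + bn + c. Substituting each data point gives a linear system:
  c = -2
  a + b + c = -1
  9a + 3b + c = 25
Solving the system yields a = 4, b = -3, c = -2.
So p(n) = 4n^2 - 3n - 2.
Then p(2) = 8.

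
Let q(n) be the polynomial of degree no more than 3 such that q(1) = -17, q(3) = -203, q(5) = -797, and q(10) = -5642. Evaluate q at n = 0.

Write q(n) = an^3 + bn^2 + cn + d. Substituting each data point gives a linear system:
  a + b + c + d = -17
  27a + 9b + 3c + d = -203
  125a + 25b + 5c + d = -797
  1000a + 100b + 10c + d = -5642
Solving the system yields a = -5, b = -6, c = -4, d = -2.
So q(n) = -5n^3 - 6n^2 - 4n - 2.
Then q(0) = -2.

-2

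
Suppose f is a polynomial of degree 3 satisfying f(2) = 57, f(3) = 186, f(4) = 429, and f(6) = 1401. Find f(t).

Write f(t) = at^3 + bt^2 + ct + d. Substituting each data point gives a linear system:
  8a + 4b + 2c + d = 57
  27a + 9b + 3c + d = 186
  64a + 16b + 4c + d = 429
  216a + 36b + 6c + d = 1401
Solving the system yields a = 6, b = 3, c = 0, d = -3.
So f(t) = 6t³ + 3t² - 3.
Check: f(3) = 186. ✓

f(t) = 6t^3 + 3t^2 - 3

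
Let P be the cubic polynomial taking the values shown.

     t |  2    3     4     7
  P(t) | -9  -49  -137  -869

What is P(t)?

P(t) = -3t^3 + 3t^2 + 2t - 1

Write P(t) = at^3 + bt^2 + ct + d. Substituting each data point gives a linear system:
  8a + 4b + 2c + d = -9
  27a + 9b + 3c + d = -49
  64a + 16b + 4c + d = -137
  343a + 49b + 7c + d = -869
Solving the system yields a = -3, b = 3, c = 2, d = -1.
So P(t) = -3t³ + 3t² + 2t - 1.
Check: P(2) = -9. ✓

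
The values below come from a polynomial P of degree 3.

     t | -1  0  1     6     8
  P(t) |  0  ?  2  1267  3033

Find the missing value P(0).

1

The 4 known points determine the degree-3 polynomial uniquely.
Write P(t) = at^3 + bt^2 + ct + d. Substituting each data point gives a linear system:
  -a + b - c + d = 0
  a + b + c + d = 2
  216a + 36b + 6c + d = 1267
  512a + 64b + 8c + d = 3033
Solving the system yields a = 6, b = 0, c = -5, d = 1.
So P(t) = 6t^3 - 5t + 1.
Then P(0) = 1.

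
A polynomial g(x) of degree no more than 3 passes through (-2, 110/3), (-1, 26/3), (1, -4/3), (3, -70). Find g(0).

Write g(x) = ax^3 + bx^2 + cx + d. Substituting each data point gives a linear system:
  -8a + 4b - 2c + d = 110/3
  -a + b - c + d = 26/3
  a + b + c + d = -4/3
  27a + 9b + 3c + d = -70
Solving the system yields a = -3, b = 5/3, c = -2, d = 2.
So g(x) = -3x^3 + (5/3)x^2 - 2x + 2.
Then g(0) = 2.

2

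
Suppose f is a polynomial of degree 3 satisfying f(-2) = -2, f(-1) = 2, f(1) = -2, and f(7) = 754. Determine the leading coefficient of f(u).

2

Write f(u) = au^3 + bu^2 + cu + d. Substituting each data point gives a linear system:
  -8a + 4b - 2c + d = -2
  -a + b - c + d = 2
  a + b + c + d = -2
  343a + 49b + 7c + d = 754
Solving the system yields a = 2, b = 2, c = -4, d = -2.
So f(u) = 2u^3 + 2u^2 - 4u - 2.
The leading coefficient is 2.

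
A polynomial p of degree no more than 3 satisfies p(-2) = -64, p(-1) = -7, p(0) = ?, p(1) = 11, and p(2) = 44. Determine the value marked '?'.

On equispaced nodes a degree-3 polynomial has vanishing fourth forward difference, so
  p(-2) - 4·p(-1) + 6·p(0) - 4·p(1) + p(2) = 0.
Substituting the known values and solving for p(0):
  6·p(0) = 36
  p(0) = 6.

6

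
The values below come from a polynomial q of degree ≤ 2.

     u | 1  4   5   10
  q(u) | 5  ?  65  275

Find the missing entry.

The 3 known points determine the degree-2 polynomial uniquely.
Write q(u) = au^2 + bu + c. Substituting each data point gives a linear system:
  a + b + c = 5
  25a + 5b + c = 65
  100a + 10b + c = 275
Solving the system yields a = 3, b = -3, c = 5.
So q(u) = 3u² - 3u + 5.
Then q(4) = 41.

41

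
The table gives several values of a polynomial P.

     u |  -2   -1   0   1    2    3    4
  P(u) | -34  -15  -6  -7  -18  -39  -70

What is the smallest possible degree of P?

Forward differences of the values at u = -2, -1, 0, 1, 2, 3, 4:
  P  : -34  -15  -6  -7  -18  -39  -70
  Δ  : 19  9  -1  -11  -21  -31
  Δ^2: -10  -10  -10  -10  -10
  Δ^3: 0  0  0  0
  Δ^4: 0  0  0
  Δ^5: 0  0
  Δ^6: 0
The second differences are constant (-10) and nonzero, while all higher differences vanish, so the minimal degree is 2.

2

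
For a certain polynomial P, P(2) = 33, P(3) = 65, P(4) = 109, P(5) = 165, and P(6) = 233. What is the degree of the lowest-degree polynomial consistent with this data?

2

Forward differences of the values at u = 2, 3, 4, 5, 6:
  P  : 33  65  109  165  233
  Δ  : 32  44  56  68
  Δ^2: 12  12  12
  Δ^3: 0  0
  Δ^4: 0
The second differences are constant (12) and nonzero, while all higher differences vanish, so the minimal degree is 2.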